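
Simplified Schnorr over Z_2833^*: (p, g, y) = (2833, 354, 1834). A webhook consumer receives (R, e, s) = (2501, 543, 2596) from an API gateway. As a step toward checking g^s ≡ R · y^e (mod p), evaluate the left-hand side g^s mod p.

1

354^2 = 125316 ≡ 664
354^4 ≡ 664^2 = 440896 ≡ 1781
354^8 ≡ 1781^2 = 3171961 ≡ 1834
354^16 ≡ 1834^2 = 3363556 ≡ 785
354^32 ≡ 785^2 = 616225 ≡ 1464
354^64 ≡ 1464^2 = 2143296 ≡ 1548
354^128 ≡ 1548^2 = 2396304 ≡ 2419
354^256 ≡ 2419^2 = 5851561 ≡ 1416
354^512 ≡ 1416^2 = 2005056 ≡ 2125
354^1024 ≡ 2125^2 = 4515625 ≡ 2656
354^2048 ≡ 2656^2 = 7054336 ≡ 166
2596 = 2048 + 512 + 32 + 4, so 354^2596 ≡ 166·2125·1464·1781 ≡ 1 (mod 2833)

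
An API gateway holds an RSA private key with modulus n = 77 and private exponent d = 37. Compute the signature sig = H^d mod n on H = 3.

31

H^2 ≡ 3^2 = 9
H^4 ≡ 9^2 = 81 ≡ 4
H^8 ≡ 4^2 = 16
H^16 ≡ 16^2 = 256 ≡ 25
H^32 ≡ 25^2 = 625 ≡ 9
37 = 32 + 4 + 1, so H^37 ≡ 9·4·3 ≡ 31 (mod 77)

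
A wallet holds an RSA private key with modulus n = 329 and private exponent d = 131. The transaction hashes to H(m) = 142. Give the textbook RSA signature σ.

95

(H(m))^131 mod 329 = 95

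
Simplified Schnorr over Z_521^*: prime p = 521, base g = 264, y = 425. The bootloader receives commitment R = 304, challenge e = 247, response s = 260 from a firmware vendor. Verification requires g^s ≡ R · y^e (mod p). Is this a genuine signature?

g^s mod p:
264^260 mod 521 = 520
R · y^e mod p:
425^247 mod 521 = 12
304·12 = 3648 ≡ 1 (mod 521)
520 ≠ 1; the check fails.

forged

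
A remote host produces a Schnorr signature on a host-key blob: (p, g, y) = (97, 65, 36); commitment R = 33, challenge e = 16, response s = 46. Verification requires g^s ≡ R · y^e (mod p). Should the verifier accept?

reject

g^s mod p:
65^2 = 4225 ≡ 54
65^4 ≡ 54^2 = 2916 ≡ 6
65^8 ≡ 6^2 = 36
65^16 ≡ 36^2 = 1296 ≡ 35
65^32 ≡ 35^2 = 1225 ≡ 61
46 = 32 + 8 + 4 + 2, so 65^46 ≡ 61·36·6·54 ≡ 9 (mod 97)
R · y^e mod p:
36^2 = 1296 ≡ 35
36^4 ≡ 35^2 = 1225 ≡ 61
36^8 ≡ 61^2 = 3721 ≡ 35
36^16 ≡ 35^2 = 1225 ≡ 61
33·61 = 2013 ≡ 73 (mod 97)
9 ≠ 73; the check fails.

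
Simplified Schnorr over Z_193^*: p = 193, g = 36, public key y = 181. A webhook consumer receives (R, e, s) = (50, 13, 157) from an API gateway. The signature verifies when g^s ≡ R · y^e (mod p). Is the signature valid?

g^s mod p:
Squares mod 193: 36^1≡36, 36^2≡138, 36^4≡130, 36^8≡109, 36^16≡108, 36^32≡84, 36^64≡108, 36^128≡84
157 = 128 + 16 + 8 + 4 + 1, so 36^157 ≡ 84·108·109·130·36 ≡ 21 (mod 193)
R · y^e mod p:
Squares mod 193: 181^1≡181, 181^2≡144, 181^4≡85, 181^8≡84
13 = 8 + 4 + 1, so 181^13 ≡ 84·85·181 ≡ 12 (mod 193)
50·12 = 600 ≡ 21 (mod 193)
21 ≡ 21 (mod 193); signature holds.

valid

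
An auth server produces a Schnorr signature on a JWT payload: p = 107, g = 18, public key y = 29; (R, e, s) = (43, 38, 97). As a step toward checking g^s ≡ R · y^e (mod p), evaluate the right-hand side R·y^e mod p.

29^2 = 841 ≡ 92
29^4 ≡ 92^2 = 8464 ≡ 11
29^8 ≡ 11^2 = 121 ≡ 14
29^16 ≡ 14^2 = 196 ≡ 89
29^32 ≡ 89^2 = 7921 ≡ 3
38 = 32 + 4 + 2, so 29^38 ≡ 3·11·92 ≡ 40 (mod 107)
R · y^e ≡ 43·40 = 1720 ≡ 8 (mod 107)

8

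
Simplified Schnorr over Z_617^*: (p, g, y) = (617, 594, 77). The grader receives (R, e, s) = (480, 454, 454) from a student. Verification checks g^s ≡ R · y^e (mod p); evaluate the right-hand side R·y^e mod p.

41

77^2 = 5929 ≡ 376
77^4 ≡ 376^2 = 141376 ≡ 83
77^8 ≡ 83^2 = 6889 ≡ 102
77^16 ≡ 102^2 = 10404 ≡ 532
77^32 ≡ 532^2 = 283024 ≡ 438
77^64 ≡ 438^2 = 191844 ≡ 574
77^128 ≡ 574^2 = 329476 ≡ 615
77^256 ≡ 615^2 = 378225 ≡ 4
454 = 256 + 128 + 64 + 4 + 2, so 77^454 ≡ 4·615·574·83·376 ≡ 369 (mod 617)
R · y^e ≡ 480·369 = 177120 ≡ 41 (mod 617)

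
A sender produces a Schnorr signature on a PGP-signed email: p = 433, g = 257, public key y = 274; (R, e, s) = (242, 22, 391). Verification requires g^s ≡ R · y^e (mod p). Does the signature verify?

does not verify

g^s mod p:
Squares mod 433: 257^1≡257, 257^2≡233, 257^4≡164, 257^8≡50, 257^16≡335, 257^32≡78, 257^64≡22, 257^128≡51, 257^256≡3
391 = 256 + 128 + 4 + 2 + 1, so 257^391 ≡ 3·51·164·233·257 ≡ 237 (mod 433)
R · y^e mod p:
Squares mod 433: 274^1≡274, 274^2≡167, 274^4≡177, 274^8≡153, 274^16≡27
22 = 16 + 4 + 2, so 274^22 ≡ 27·177·167 ≡ 74 (mod 433)
242·74 = 17908 ≡ 155 (mod 433)
237 ≠ 155; the check fails.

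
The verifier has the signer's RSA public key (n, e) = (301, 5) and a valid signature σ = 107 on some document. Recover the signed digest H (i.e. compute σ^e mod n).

σ^2 ≡ 107^2 = 11449 ≡ 11
σ^4 ≡ 11^2 = 121
5 = 4 + 1, so σ^5 ≡ 121·107 ≡ 4 (mod 301)

4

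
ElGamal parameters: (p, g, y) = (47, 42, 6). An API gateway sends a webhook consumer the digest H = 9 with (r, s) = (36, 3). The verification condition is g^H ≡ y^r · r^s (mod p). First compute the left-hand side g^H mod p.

7

Squares mod 47: 42^1≡42, 42^2≡25, 42^4≡14, 42^8≡8
9 = 8 + 1, so 42^9 ≡ 8·42 ≡ 7 (mod 47)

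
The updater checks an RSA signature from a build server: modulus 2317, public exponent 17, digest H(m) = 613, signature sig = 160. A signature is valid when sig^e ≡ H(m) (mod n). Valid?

Squares mod 2317: sig^1≡160, sig^2≡113, sig^4≡1184, sig^8≡71, sig^16≡407
17 = 16 + 1, so sig^17 ≡ 407·160 ≡ 244 (mod 2317)
244 ≠ 613, so verification fails.

no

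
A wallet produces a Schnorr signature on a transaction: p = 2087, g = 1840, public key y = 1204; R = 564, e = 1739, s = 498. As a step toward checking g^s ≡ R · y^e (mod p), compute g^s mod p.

87

1840^2 = 3385600 ≡ 486
1840^4 ≡ 486^2 = 236196 ≡ 365
1840^8 ≡ 365^2 = 133225 ≡ 1744
1840^16 ≡ 1744^2 = 3041536 ≡ 777
1840^32 ≡ 777^2 = 603729 ≡ 586
1840^64 ≡ 586^2 = 343396 ≡ 1128
1840^128 ≡ 1128^2 = 1272384 ≡ 1401
1840^256 ≡ 1401^2 = 1962801 ≡ 1021
498 = 256 + 128 + 64 + 32 + 16 + 2, so 1840^498 ≡ 1021·1401·1128·586·777·486 ≡ 87 (mod 2087)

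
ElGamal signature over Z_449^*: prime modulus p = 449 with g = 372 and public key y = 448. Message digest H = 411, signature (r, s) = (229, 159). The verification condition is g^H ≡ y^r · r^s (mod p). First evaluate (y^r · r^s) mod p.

349

448^229 mod 449 = 448
229^159 mod 449 = 100
y^r · r^s ≡ 448·100 = 44800 ≡ 349 (mod 449)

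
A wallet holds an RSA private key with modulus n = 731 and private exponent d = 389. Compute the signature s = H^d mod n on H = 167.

267

H^2 ≡ 167^2 = 27889 ≡ 111
H^4 ≡ 111^2 = 12321 ≡ 625
H^8 ≡ 625^2 = 390625 ≡ 271
H^16 ≡ 271^2 = 73441 ≡ 341
H^32 ≡ 341^2 = 116281 ≡ 52
H^64 ≡ 52^2 = 2704 ≡ 511
H^128 ≡ 511^2 = 261121 ≡ 154
H^256 ≡ 154^2 = 23716 ≡ 324
389 = 256 + 128 + 4 + 1, so H^389 ≡ 324·154·625·167 ≡ 267 (mod 731)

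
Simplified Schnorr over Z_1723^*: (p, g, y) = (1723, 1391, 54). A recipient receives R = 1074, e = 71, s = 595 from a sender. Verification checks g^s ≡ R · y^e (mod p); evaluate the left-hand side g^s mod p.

1391^595 mod 1723 = 1580

1580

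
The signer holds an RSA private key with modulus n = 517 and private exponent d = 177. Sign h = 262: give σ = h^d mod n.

h^2 ≡ 262^2 = 68644 ≡ 400
h^4 ≡ 400^2 = 160000 ≡ 247
h^8 ≡ 247^2 = 61009 ≡ 3
h^16 ≡ 3^2 = 9
h^32 ≡ 9^2 = 81
h^64 ≡ 81^2 = 6561 ≡ 357
h^128 ≡ 357^2 = 127449 ≡ 267
177 = 128 + 32 + 16 + 1, so h^177 ≡ 267·81·9·262 ≡ 103 (mod 517)

103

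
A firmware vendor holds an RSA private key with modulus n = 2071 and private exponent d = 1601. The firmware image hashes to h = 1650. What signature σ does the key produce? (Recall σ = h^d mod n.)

766

h^2 ≡ 1650^2 = 2722500 ≡ 1206
h^4 ≡ 1206^2 = 1454436 ≡ 594
h^8 ≡ 594^2 = 352836 ≡ 766
h^16 ≡ 766^2 = 586756 ≡ 663
h^32 ≡ 663^2 = 439569 ≡ 517
h^64 ≡ 517^2 = 267289 ≡ 130
h^128 ≡ 130^2 = 16900 ≡ 332
h^256 ≡ 332^2 = 110224 ≡ 461
h^512 ≡ 461^2 = 212521 ≡ 1279
h^1024 ≡ 1279^2 = 1635841 ≡ 1822
1601 = 1024 + 512 + 64 + 1, so h^1601 ≡ 1822·1279·130·1650 ≡ 766 (mod 2071)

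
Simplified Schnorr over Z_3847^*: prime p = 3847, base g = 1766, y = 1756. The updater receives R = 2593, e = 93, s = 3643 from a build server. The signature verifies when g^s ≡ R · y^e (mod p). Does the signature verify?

does not verify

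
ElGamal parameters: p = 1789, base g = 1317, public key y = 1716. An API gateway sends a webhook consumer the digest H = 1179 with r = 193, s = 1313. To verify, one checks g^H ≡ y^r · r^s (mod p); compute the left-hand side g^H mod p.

1317^2 = 1734489 ≡ 948
1317^4 ≡ 948^2 = 898704 ≡ 626
1317^8 ≡ 626^2 = 391876 ≡ 85
1317^16 ≡ 85^2 = 7225 ≡ 69
1317^32 ≡ 69^2 = 4761 ≡ 1183
1317^64 ≡ 1183^2 = 1399489 ≡ 491
1317^128 ≡ 491^2 = 241081 ≡ 1355
1317^256 ≡ 1355^2 = 1836025 ≡ 511
1317^512 ≡ 511^2 = 261121 ≡ 1716
1317^1024 ≡ 1716^2 = 2944656 ≡ 1751
1179 = 1024 + 128 + 16 + 8 + 2 + 1, so 1317^1179 ≡ 1751·1355·69·85·948·1317 ≡ 1050 (mod 1789)

1050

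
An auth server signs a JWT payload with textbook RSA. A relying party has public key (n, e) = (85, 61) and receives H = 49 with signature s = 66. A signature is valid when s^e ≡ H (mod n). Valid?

s^61 mod 85 = 36
The recovered value 36 does not match the digest 49.

no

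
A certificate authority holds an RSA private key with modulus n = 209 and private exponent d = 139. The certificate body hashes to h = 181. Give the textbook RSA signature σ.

h^2 ≡ 181^2 = 32761 ≡ 157
h^4 ≡ 157^2 = 24649 ≡ 196
h^8 ≡ 196^2 = 38416 ≡ 169
h^16 ≡ 169^2 = 28561 ≡ 137
h^32 ≡ 137^2 = 18769 ≡ 168
h^64 ≡ 168^2 = 28224 ≡ 9
h^128 ≡ 9^2 = 81
139 = 128 + 8 + 2 + 1, so h^139 ≡ 81·169·157·181 ≡ 108 (mod 209)

108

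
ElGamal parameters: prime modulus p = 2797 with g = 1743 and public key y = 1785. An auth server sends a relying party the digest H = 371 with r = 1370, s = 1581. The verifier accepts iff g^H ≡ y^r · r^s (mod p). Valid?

no

Left side g^H mod p:
1743^371 mod 2797 = 1118
Right side y^r · r^s mod p:
1785^1370 mod 2797 = 2106
1370^1581 mod 2797 = 1695
2106·1695 = 3569670 ≡ 698 (mod 2797)
1118 ≠ 698, so verification fails.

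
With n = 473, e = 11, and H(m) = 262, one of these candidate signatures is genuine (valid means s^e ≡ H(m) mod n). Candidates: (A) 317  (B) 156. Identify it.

Candidate A: 317^11 mod 473 = 262
  → matches H(m) = 262
Candidate B: 156^11 mod 473 = 211

A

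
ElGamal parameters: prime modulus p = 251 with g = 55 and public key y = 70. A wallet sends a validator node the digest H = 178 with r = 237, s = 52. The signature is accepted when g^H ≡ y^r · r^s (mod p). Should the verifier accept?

Left side g^H mod p:
Squares mod 251: 55^1≡55, 55^2≡13, 55^4≡169, 55^8≡198, 55^16≡48, 55^32≡45, 55^64≡17, 55^128≡38
178 = 128 + 32 + 16 + 2, so 55^178 ≡ 38·45·48·13 ≡ 39 (mod 251)
Right side y^r · r^s mod p:
Squares mod 251: 70^1≡70, 70^2≡131, 70^4≡93, 70^8≡115, 70^16≡173, 70^32≡60, 70^64≡86, 70^128≡117
237 = 128 + 64 + 32 + 8 + 4 + 1, so 70^237 ≡ 117·86·60·115·93·70 ≡ 127 (mod 251)
Squares mod 251: 237^1≡237, 237^2≡196, 237^4≡13, 237^8≡169, 237^16≡198, 237^32≡48
52 = 32 + 16 + 4, so 237^52 ≡ 48·198·13 ≡ 60 (mod 251)
127·60 = 7620 ≡ 90 (mod 251)
39 ≠ 90, so verification fails.

reject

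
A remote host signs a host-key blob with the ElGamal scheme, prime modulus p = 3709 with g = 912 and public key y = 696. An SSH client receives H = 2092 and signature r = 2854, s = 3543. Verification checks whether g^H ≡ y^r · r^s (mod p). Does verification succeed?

fails

Left side g^H mod p:
912^2 = 831744 ≡ 928
912^4 ≡ 928^2 = 861184 ≡ 696
912^8 ≡ 696^2 = 484416 ≡ 2246
912^16 ≡ 2246^2 = 5044516 ≡ 276
912^32 ≡ 276^2 = 76176 ≡ 1996
912^64 ≡ 1996^2 = 3984016 ≡ 550
912^128 ≡ 550^2 = 302500 ≡ 2071
912^256 ≡ 2071^2 = 4289041 ≡ 1437
912^512 ≡ 1437^2 = 2064969 ≡ 2765
912^1024 ≡ 2765^2 = 7645225 ≡ 976
912^2048 ≡ 976^2 = 952576 ≡ 3072
2092 = 2048 + 32 + 8 + 4, so 912^2092 ≡ 3072·1996·2246·696 ≡ 867 (mod 3709)
Right side y^r · r^s mod p:
696^2 = 484416 ≡ 2246
696^4 ≡ 2246^2 = 5044516 ≡ 276
696^8 ≡ 276^2 = 76176 ≡ 1996
696^16 ≡ 1996^2 = 3984016 ≡ 550
696^32 ≡ 550^2 = 302500 ≡ 2071
696^64 ≡ 2071^2 = 4289041 ≡ 1437
696^128 ≡ 1437^2 = 2064969 ≡ 2765
696^256 ≡ 2765^2 = 7645225 ≡ 976
696^512 ≡ 976^2 = 952576 ≡ 3072
696^1024 ≡ 3072^2 = 9437184 ≡ 1488
696^2048 ≡ 1488^2 = 2214144 ≡ 3580
2854 = 2048 + 512 + 256 + 32 + 4 + 2, so 696^2854 ≡ 3580·3072·976·2071·276·2246 ≡ 904 (mod 3709)
2854^2 = 8145316 ≡ 352
2854^4 ≡ 352^2 = 123904 ≡ 1507
2854^8 ≡ 1507^2 = 2271049 ≡ 1141
2854^16 ≡ 1141^2 = 1301881 ≡ 22
2854^32 ≡ 22^2 = 484
2854^64 ≡ 484^2 = 234256 ≡ 589
2854^128 ≡ 589^2 = 346921 ≡ 1984
2854^256 ≡ 1984^2 = 3936256 ≡ 1007
2854^512 ≡ 1007^2 = 1014049 ≡ 1492
2854^1024 ≡ 1492^2 = 2226064 ≡ 664
2854^2048 ≡ 664^2 = 440896 ≡ 3234
3543 = 2048 + 1024 + 256 + 128 + 64 + 16 + 4 + 2 + 1, so 2854^3543 ≡ 3234·664·1007·1984·589·22·1507·352·2854 ≡ 2605 (mod 3709)
904·2605 = 2354920 ≡ 3414 (mod 3709)
867 ≠ 3414, so verification fails.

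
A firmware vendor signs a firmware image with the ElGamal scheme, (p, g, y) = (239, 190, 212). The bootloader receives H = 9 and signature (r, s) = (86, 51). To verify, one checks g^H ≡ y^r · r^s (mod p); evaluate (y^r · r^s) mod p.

69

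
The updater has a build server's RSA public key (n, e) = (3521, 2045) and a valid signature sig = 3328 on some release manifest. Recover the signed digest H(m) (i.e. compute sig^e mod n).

516

Squares mod 3521: sig^1≡3328, sig^2≡2039, sig^4≡2741, sig^8≡2788, sig^16≡2097, sig^32≡3201, sig^64≡291, sig^128≡177, sig^256≡3161, sig^512≡2844, sig^1024≡599
2045 = 1024 + 512 + 256 + 128 + 64 + 32 + 16 + 8 + 4 + 1, so sig^2045 ≡ 599·2844·3161·177·291·3201·2097·2788·2741·3328 ≡ 516 (mod 3521)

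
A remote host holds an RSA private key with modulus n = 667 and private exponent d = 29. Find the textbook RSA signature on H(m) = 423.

510

(H(m))^2 ≡ 423^2 = 178929 ≡ 173
(H(m))^4 ≡ 173^2 = 29929 ≡ 581
(H(m))^8 ≡ 581^2 = 337561 ≡ 59
(H(m))^16 ≡ 59^2 = 3481 ≡ 146
29 = 16 + 8 + 4 + 1, so (H(m))^29 ≡ 146·59·581·423 ≡ 510 (mod 667)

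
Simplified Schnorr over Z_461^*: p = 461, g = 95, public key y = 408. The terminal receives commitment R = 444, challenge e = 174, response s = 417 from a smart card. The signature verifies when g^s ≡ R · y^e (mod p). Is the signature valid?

invalid

g^s mod p:
95^2 = 9025 ≡ 266
95^4 ≡ 266^2 = 70756 ≡ 223
95^8 ≡ 223^2 = 49729 ≡ 402
95^16 ≡ 402^2 = 161604 ≡ 254
95^32 ≡ 254^2 = 64516 ≡ 437
95^64 ≡ 437^2 = 190969 ≡ 115
95^128 ≡ 115^2 = 13225 ≡ 317
95^256 ≡ 317^2 = 100489 ≡ 452
417 = 256 + 128 + 32 + 1, so 95^417 ≡ 452·317·437·95 ≡ 130 (mod 461)
R · y^e mod p:
408^2 = 166464 ≡ 43
408^4 ≡ 43^2 = 1849 ≡ 5
408^8 ≡ 5^2 = 25
408^16 ≡ 25^2 = 625 ≡ 164
408^32 ≡ 164^2 = 26896 ≡ 158
408^64 ≡ 158^2 = 24964 ≡ 70
408^128 ≡ 70^2 = 4900 ≡ 290
174 = 128 + 32 + 8 + 4 + 2, so 408^174 ≡ 290·158·25·5·43 ≡ 165 (mod 461)
444·165 = 73260 ≡ 422 (mod 461)
130 ≠ 422; the check fails.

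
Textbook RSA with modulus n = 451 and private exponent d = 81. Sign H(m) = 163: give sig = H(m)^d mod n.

163

(H(m))^2 ≡ 163^2 = 26569 ≡ 411
(H(m))^4 ≡ 411^2 = 168921 ≡ 247
(H(m))^8 ≡ 247^2 = 61009 ≡ 124
(H(m))^16 ≡ 124^2 = 15376 ≡ 42
(H(m))^32 ≡ 42^2 = 1764 ≡ 411
(H(m))^64 ≡ 411^2 = 168921 ≡ 247
81 = 64 + 16 + 1, so (H(m))^81 ≡ 247·42·163 ≡ 163 (mod 451)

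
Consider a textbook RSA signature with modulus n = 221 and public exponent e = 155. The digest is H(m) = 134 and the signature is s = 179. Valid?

Squares mod 221: s^1≡179, s^2≡217, s^4≡16, s^8≡35, s^16≡120, s^32≡35, s^64≡120, s^128≡35
155 = 128 + 16 + 8 + 2 + 1, so s^155 ≡ 35·120·35·217·179 ≡ 134 (mod 221)
Since 134 equals the digest 134, verification succeeds.

yes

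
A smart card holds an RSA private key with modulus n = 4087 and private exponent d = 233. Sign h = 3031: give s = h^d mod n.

Squares mod 4087: h^1≡3031, h^2≡3472, h^4≡2221, h^8≡3919, h^16≡3702, h^32≡1093, h^64≡1245, h^128≡1052
233 = 128 + 64 + 32 + 8 + 1, so h^233 ≡ 1052·1245·1093·3919·3031 ≡ 2333 (mod 4087)

2333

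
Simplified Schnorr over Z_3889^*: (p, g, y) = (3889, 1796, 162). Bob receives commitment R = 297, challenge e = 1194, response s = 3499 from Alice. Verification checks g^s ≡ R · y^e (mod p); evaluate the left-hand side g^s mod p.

1796^2 = 3225616 ≡ 1635
1796^4 ≡ 1635^2 = 2673225 ≡ 1482
1796^8 ≡ 1482^2 = 2196324 ≡ 2928
1796^16 ≡ 2928^2 = 8573184 ≡ 1828
1796^32 ≡ 1828^2 = 3341584 ≡ 933
1796^64 ≡ 933^2 = 870489 ≡ 3242
1796^128 ≡ 3242^2 = 10510564 ≡ 2486
1796^256 ≡ 2486^2 = 6180196 ≡ 575
1796^512 ≡ 575^2 = 330625 ≡ 60
1796^1024 ≡ 60^2 = 3600
1796^2048 ≡ 3600^2 = 12960000 ≡ 1852
3499 = 2048 + 1024 + 256 + 128 + 32 + 8 + 2 + 1, so 1796^3499 ≡ 1852·3600·575·2486·933·2928·1635·1796 ≡ 3367 (mod 3889)

3367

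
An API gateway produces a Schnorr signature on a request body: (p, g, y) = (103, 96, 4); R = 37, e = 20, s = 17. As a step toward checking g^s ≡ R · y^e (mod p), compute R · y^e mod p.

4^2 = 16
4^4 ≡ 16^2 = 256 ≡ 50
4^8 ≡ 50^2 = 2500 ≡ 28
4^16 ≡ 28^2 = 784 ≡ 63
20 = 16 + 4, so 4^20 ≡ 63·50 ≡ 60 (mod 103)
R · y^e ≡ 37·60 = 2220 ≡ 57 (mod 103)

57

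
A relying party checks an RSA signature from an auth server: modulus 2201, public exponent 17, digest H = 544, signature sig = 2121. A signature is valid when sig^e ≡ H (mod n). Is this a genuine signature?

genuine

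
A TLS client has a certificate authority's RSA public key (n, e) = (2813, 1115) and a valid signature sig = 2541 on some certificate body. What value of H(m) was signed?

2003

Squares mod 2813: sig^1≡2541, sig^2≡846, sig^4≡1214, sig^8≡2597, sig^16≡1648, sig^32≡1359, sig^64≡1553, sig^128≡1068, sig^256≡1359, sig^512≡1553, sig^1024≡1068
1115 = 1024 + 64 + 16 + 8 + 2 + 1, so sig^1115 ≡ 1068·1553·1648·2597·846·2541 ≡ 2003 (mod 2813)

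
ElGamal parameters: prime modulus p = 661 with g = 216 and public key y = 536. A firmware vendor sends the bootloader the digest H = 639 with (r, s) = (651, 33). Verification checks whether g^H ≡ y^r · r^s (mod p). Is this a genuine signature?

forged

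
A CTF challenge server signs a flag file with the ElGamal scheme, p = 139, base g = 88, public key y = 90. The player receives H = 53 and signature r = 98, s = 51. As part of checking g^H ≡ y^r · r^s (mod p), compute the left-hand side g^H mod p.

53

88^2 = 7744 ≡ 99
88^4 ≡ 99^2 = 9801 ≡ 71
88^8 ≡ 71^2 = 5041 ≡ 37
88^16 ≡ 37^2 = 1369 ≡ 118
88^32 ≡ 118^2 = 13924 ≡ 24
53 = 32 + 16 + 4 + 1, so 88^53 ≡ 24·118·71·88 ≡ 53 (mod 139)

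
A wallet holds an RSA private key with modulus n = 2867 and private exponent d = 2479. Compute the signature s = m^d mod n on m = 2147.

m^2 ≡ 2147^2 = 4609609 ≡ 2340
m^4 ≡ 2340^2 = 5475600 ≡ 2497
m^8 ≡ 2497^2 = 6235009 ≡ 2151
m^16 ≡ 2151^2 = 4626801 ≡ 2330
m^32 ≡ 2330^2 = 5428900 ≡ 1669
m^64 ≡ 1669^2 = 2785561 ≡ 1704
m^128 ≡ 1704^2 = 2903616 ≡ 2212
m^256 ≡ 2212^2 = 4892944 ≡ 1842
m^512 ≡ 1842^2 = 3392964 ≡ 1303
m^1024 ≡ 1303^2 = 1697809 ≡ 545
m^2048 ≡ 545^2 = 297025 ≡ 1724
2479 = 2048 + 256 + 128 + 32 + 8 + 4 + 2 + 1, so m^2479 ≡ 1724·1842·2212·1669·2151·2497·2340·2147 ≡ 1704 (mod 2867)

1704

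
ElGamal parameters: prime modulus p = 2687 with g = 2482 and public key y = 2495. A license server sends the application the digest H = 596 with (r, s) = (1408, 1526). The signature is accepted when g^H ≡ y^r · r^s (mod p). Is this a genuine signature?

Left side g^H mod p:
Squares mod 2687: 2482^1≡2482, 2482^2≡1720, 2482^4≡13, 2482^8≡169, 2482^16≡1691, 2482^32≡513, 2482^64≡2530, 2482^128≡466, 2482^256≡2196, 2482^512≡1938
596 = 512 + 64 + 16 + 4, so 2482^596 ≡ 1938·2530·1691·13 ≡ 2447 (mod 2687)
Right side y^r · r^s mod p:
Squares mod 2687: 2495^1≡2495, 2495^2≡1933, 2495^4≡1559, 2495^8≡1433, 2495^16≡621, 2495^32≡1400, 2495^64≡1177, 2495^128≡1524, 2495^256≡1008, 2495^512≡378, 2495^1024≡473
1408 = 1024 + 256 + 128, so 2495^1408 ≡ 473·1008·1524 ≡ 276 (mod 2687)
Squares mod 2687: 1408^1≡1408, 1408^2≡2145, 1408^4≡881, 1408^8≡2305, 1408^16≡826, 1408^32≡2465, 1408^64≡918, 1408^128≡1693, 1408^256≡1907, 1408^512≡1138, 1408^1024≡2597
1526 = 1024 + 256 + 128 + 64 + 32 + 16 + 4 + 2, so 1408^1526 ≡ 2597·1907·1693·918·2465·826·881·2145 ≡ 1888 (mod 2687)
276·1888 = 521088 ≡ 2497 (mod 2687)
2447 ≠ 2497, so verification fails.

forged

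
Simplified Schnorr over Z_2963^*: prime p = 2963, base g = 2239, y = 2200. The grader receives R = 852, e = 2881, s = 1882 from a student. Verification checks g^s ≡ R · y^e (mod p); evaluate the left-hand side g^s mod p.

2239^2 = 5013121 ≡ 2688
2239^4 ≡ 2688^2 = 7225344 ≡ 1550
2239^8 ≡ 1550^2 = 2402500 ≡ 2470
2239^16 ≡ 2470^2 = 6100900 ≡ 83
2239^32 ≡ 83^2 = 6889 ≡ 963
2239^64 ≡ 963^2 = 927369 ≡ 2913
2239^128 ≡ 2913^2 = 8485569 ≡ 2500
2239^256 ≡ 2500^2 = 6250000 ≡ 1033
2239^512 ≡ 1033^2 = 1067089 ≡ 409
2239^1024 ≡ 409^2 = 167281 ≡ 1353
1882 = 1024 + 512 + 256 + 64 + 16 + 8 + 2, so 2239^1882 ≡ 1353·409·1033·2913·83·2470·2688 ≡ 2772 (mod 2963)

2772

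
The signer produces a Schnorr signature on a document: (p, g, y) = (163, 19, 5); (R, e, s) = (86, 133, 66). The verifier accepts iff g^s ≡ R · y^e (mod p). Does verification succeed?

fails

g^s mod p:
19^66 mod 163 = 132
R · y^e mod p:
5^133 mod 163 = 13
86·13 = 1118 ≡ 140 (mod 163)
132 ≠ 140; the check fails.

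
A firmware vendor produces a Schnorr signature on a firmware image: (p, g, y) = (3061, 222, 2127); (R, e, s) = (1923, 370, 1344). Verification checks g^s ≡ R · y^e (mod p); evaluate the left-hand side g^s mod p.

2262

222^2 = 49284 ≡ 308
222^4 ≡ 308^2 = 94864 ≡ 3034
222^8 ≡ 3034^2 = 9205156 ≡ 729
222^16 ≡ 729^2 = 531441 ≡ 1888
222^32 ≡ 1888^2 = 3564544 ≡ 1540
222^64 ≡ 1540^2 = 2371600 ≡ 2386
222^128 ≡ 2386^2 = 5692996 ≡ 2597
222^256 ≡ 2597^2 = 6744409 ≡ 1026
222^512 ≡ 1026^2 = 1052676 ≡ 2753
222^1024 ≡ 2753^2 = 7579009 ≡ 3034
1344 = 1024 + 256 + 64, so 222^1344 ≡ 3034·1026·2386 ≡ 2262 (mod 3061)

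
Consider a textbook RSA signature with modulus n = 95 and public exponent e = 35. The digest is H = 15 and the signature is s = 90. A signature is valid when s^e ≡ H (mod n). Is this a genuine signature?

s^2 ≡ 90^2 = 8100 ≡ 25
s^4 ≡ 25^2 = 625 ≡ 55
s^8 ≡ 55^2 = 3025 ≡ 80
s^16 ≡ 80^2 = 6400 ≡ 35
s^32 ≡ 35^2 = 1225 ≡ 85
35 = 32 + 2 + 1, so s^35 ≡ 85·25·90 ≡ 15 (mod 95)
Since 15 equals the digest 15, verification succeeds.

genuine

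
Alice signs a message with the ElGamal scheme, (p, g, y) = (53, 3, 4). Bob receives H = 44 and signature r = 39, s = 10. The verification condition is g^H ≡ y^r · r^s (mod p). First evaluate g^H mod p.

Squares mod 53: 3^1≡3, 3^2≡9, 3^4≡28, 3^8≡42, 3^16≡15, 3^32≡13
44 = 32 + 8 + 4, so 3^44 ≡ 13·42·28 ≡ 24 (mod 53)

24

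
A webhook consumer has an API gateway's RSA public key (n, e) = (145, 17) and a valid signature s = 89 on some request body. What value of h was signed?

79

s^2 ≡ 89^2 = 7921 ≡ 91
s^4 ≡ 91^2 = 8281 ≡ 16
s^8 ≡ 16^2 = 256 ≡ 111
s^16 ≡ 111^2 = 12321 ≡ 141
17 = 16 + 1, so s^17 ≡ 141·89 ≡ 79 (mod 145)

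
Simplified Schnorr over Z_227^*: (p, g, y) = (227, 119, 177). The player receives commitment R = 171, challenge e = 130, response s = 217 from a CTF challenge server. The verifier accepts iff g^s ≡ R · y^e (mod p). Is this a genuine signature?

forged

g^s mod p:
119^217 mod 227 = 83
R · y^e mod p:
177^130 mod 227 = 192
171·192 = 32832 ≡ 144 (mod 227)
83 ≠ 144; the check fails.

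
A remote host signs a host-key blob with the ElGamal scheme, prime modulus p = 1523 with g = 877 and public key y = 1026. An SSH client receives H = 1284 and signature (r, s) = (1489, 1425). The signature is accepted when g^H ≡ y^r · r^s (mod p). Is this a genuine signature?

forged

Left side g^H mod p:
Squares mod 1523: 877^1≡877, 877^2≡14, 877^4≡196, 877^8≡341, 877^16≡533, 877^32≡811, 877^64≡1308, 877^128≡535, 877^256≡1424, 877^512≡663, 877^1024≡945
1284 = 1024 + 256 + 4, so 877^1284 ≡ 945·1424·196 ≡ 140 (mod 1523)
Right side y^r · r^s mod p:
Squares mod 1523: 1026^1≡1026, 1026^2≡283, 1026^4≡893, 1026^8≡920, 1026^16≡1135, 1026^32≡1290, 1026^64≡984, 1026^128≡1151, 1026^256≡1314, 1026^512≡1037, 1026^1024≡131
1489 = 1024 + 256 + 128 + 64 + 16 + 1, so 1026^1489 ≡ 131·1314·1151·984·1135·1026 ≡ 546 (mod 1523)
Squares mod 1523: 1489^1≡1489, 1489^2≡1156, 1489^4≡665, 1489^8≡555, 1489^16≡379, 1489^32≡479, 1489^64≡991, 1489^128≡1269, 1489^256≡550, 1489^512≡946, 1489^1024≡915
1425 = 1024 + 256 + 128 + 16 + 1, so 1489^1425 ≡ 915·550·1269·379·1489 ≡ 1070 (mod 1523)
546·1070 = 584220 ≡ 911 (mod 1523)
140 ≠ 911, so verification fails.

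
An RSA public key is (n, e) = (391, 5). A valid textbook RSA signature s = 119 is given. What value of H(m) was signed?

357

Squares mod 391: s^1≡119, s^2≡85, s^4≡187
5 = 4 + 1, so s^5 ≡ 187·119 ≡ 357 (mod 391)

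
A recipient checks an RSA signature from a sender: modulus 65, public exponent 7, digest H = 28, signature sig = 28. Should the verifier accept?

reject

sig^2 ≡ 28^2 = 784 ≡ 4
sig^4 ≡ 4^2 = 16
7 = 4 + 2 + 1, so sig^7 ≡ 16·4·28 ≡ 37 (mod 65)
37 ≠ 28, so verification fails.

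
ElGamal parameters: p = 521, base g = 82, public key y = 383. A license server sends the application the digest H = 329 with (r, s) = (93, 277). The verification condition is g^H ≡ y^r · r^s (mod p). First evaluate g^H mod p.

82^2 = 6724 ≡ 472
82^4 ≡ 472^2 = 222784 ≡ 317
82^8 ≡ 317^2 = 100489 ≡ 457
82^16 ≡ 457^2 = 208849 ≡ 449
82^32 ≡ 449^2 = 201601 ≡ 495
82^64 ≡ 495^2 = 245025 ≡ 155
82^128 ≡ 155^2 = 24025 ≡ 59
82^256 ≡ 59^2 = 3481 ≡ 355
329 = 256 + 64 + 8 + 1, so 82^329 ≡ 355·155·457·82 ≡ 344 (mod 521)

344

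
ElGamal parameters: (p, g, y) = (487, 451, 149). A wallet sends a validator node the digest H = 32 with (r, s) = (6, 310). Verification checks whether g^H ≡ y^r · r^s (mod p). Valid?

yes

Left side g^H mod p:
Squares mod 487: 451^1≡451, 451^2≡322, 451^4≡440, 451^8≡261, 451^16≡428, 451^32≡72
451^32 ≡ 72 (mod 487)
Right side y^r · r^s mod p:
Squares mod 487: 149^1≡149, 149^2≡286, 149^4≡467
6 = 4 + 2, so 149^6 ≡ 467·286 ≡ 124 (mod 487)
Squares mod 487: 6^1≡6, 6^2≡36, 6^4≡322, 6^8≡440, 6^16≡261, 6^32≡428, 6^64≡72, 6^128≡314, 6^256≡222
310 = 256 + 32 + 16 + 4 + 2, so 6^310 ≡ 222·428·261·322·36 ≡ 32 (mod 487)
124·32 = 3968 ≡ 72 (mod 487)
72 ≡ 72 (mod 487), so the signature is genuine.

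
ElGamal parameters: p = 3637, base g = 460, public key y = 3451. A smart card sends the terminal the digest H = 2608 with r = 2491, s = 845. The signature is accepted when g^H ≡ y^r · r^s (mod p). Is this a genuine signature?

genuine

Left side g^H mod p:
460^2 = 211600 ≡ 654
460^4 ≡ 654^2 = 427716 ≡ 2187
460^8 ≡ 2187^2 = 4782969 ≡ 314
460^16 ≡ 314^2 = 98596 ≡ 397
460^32 ≡ 397^2 = 157609 ≡ 1218
460^64 ≡ 1218^2 = 1483524 ≡ 3265
460^128 ≡ 3265^2 = 10660225 ≡ 178
460^256 ≡ 178^2 = 31684 ≡ 2588
460^512 ≡ 2588^2 = 6697744 ≡ 2027
460^1024 ≡ 2027^2 = 4108729 ≡ 2556
460^2048 ≡ 2556^2 = 6533136 ≡ 1084
2608 = 2048 + 512 + 32 + 16, so 460^2608 ≡ 1084·2027·1218·397 ≡ 3562 (mod 3637)
Right side y^r · r^s mod p:
3451^2 = 11909401 ≡ 1863
3451^4 ≡ 1863^2 = 3470769 ≡ 1071
3451^8 ≡ 1071^2 = 1147041 ≡ 1386
3451^16 ≡ 1386^2 = 1920996 ≡ 660
3451^32 ≡ 660^2 = 435600 ≡ 2797
3451^64 ≡ 2797^2 = 7823209 ≡ 22
3451^128 ≡ 22^2 = 484
3451^256 ≡ 484^2 = 234256 ≡ 1488
3451^512 ≡ 1488^2 = 2214144 ≡ 2848
3451^1024 ≡ 2848^2 = 8111104 ≡ 594
3451^2048 ≡ 594^2 = 352836 ≡ 47
2491 = 2048 + 256 + 128 + 32 + 16 + 8 + 2 + 1, so 3451^2491 ≡ 47·1488·484·2797·660·1386·1863·3451 ≡ 1359 (mod 3637)
2491^2 = 6205081 ≡ 359
2491^4 ≡ 359^2 = 128881 ≡ 1586
2491^8 ≡ 1586^2 = 2515396 ≡ 2229
2491^16 ≡ 2229^2 = 4968441 ≡ 299
2491^32 ≡ 299^2 = 89401 ≡ 2113
2491^64 ≡ 2113^2 = 4464769 ≡ 2170
2491^128 ≡ 2170^2 = 4708900 ≡ 2622
2491^256 ≡ 2622^2 = 6874884 ≡ 954
2491^512 ≡ 954^2 = 910116 ≡ 866
845 = 512 + 256 + 64 + 8 + 4 + 1, so 2491^845 ≡ 866·954·2170·2229·1586·2491 ≡ 1694 (mod 3637)
1359·1694 = 2302146 ≡ 3562 (mod 3637)
3562 ≡ 3562 (mod 3637), so the signature is genuine.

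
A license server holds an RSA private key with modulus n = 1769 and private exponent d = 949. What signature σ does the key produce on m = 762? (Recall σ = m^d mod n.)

m^2 ≡ 762^2 = 580644 ≡ 412
m^4 ≡ 412^2 = 169744 ≡ 1689
m^8 ≡ 1689^2 = 2852721 ≡ 1093
m^16 ≡ 1093^2 = 1194649 ≡ 574
m^32 ≡ 574^2 = 329476 ≡ 442
m^64 ≡ 442^2 = 195364 ≡ 774
m^128 ≡ 774^2 = 599076 ≡ 1154
m^256 ≡ 1154^2 = 1331716 ≡ 1428
m^512 ≡ 1428^2 = 2039184 ≡ 1296
949 = 512 + 256 + 128 + 32 + 16 + 4 + 1, so m^949 ≡ 1296·1428·1154·442·574·1689·762 ≡ 26 (mod 1769)

26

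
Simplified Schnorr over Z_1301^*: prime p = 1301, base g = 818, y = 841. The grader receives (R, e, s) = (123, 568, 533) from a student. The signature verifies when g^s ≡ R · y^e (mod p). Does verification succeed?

passes

g^s mod p:
818^2 = 669124 ≡ 410
818^4 ≡ 410^2 = 168100 ≡ 271
818^8 ≡ 271^2 = 73441 ≡ 585
818^16 ≡ 585^2 = 342225 ≡ 62
818^32 ≡ 62^2 = 3844 ≡ 1242
818^64 ≡ 1242^2 = 1542564 ≡ 879
818^128 ≡ 879^2 = 772641 ≡ 1148
818^256 ≡ 1148^2 = 1317904 ≡ 1292
818^512 ≡ 1292^2 = 1669264 ≡ 81
533 = 512 + 16 + 4 + 1, so 818^533 ≡ 81·62·271·818 ≡ 1216 (mod 1301)
R · y^e mod p:
841^2 = 707281 ≡ 838
841^4 ≡ 838^2 = 702244 ≡ 1005
841^8 ≡ 1005^2 = 1010025 ≡ 449
841^16 ≡ 449^2 = 201601 ≡ 1247
841^32 ≡ 1247^2 = 1555009 ≡ 314
841^64 ≡ 314^2 = 98596 ≡ 1021
841^128 ≡ 1021^2 = 1042441 ≡ 340
841^256 ≡ 340^2 = 115600 ≡ 1112
841^512 ≡ 1112^2 = 1236544 ≡ 594
568 = 512 + 32 + 16 + 8, so 841^568 ≡ 594·314·1247·449 ≡ 1258 (mod 1301)
123·1258 = 154734 ≡ 1216 (mod 1301)
1216 ≡ 1216 (mod 1301); signature holds.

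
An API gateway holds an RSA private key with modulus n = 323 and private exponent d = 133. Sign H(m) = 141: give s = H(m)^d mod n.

(H(m))^2 ≡ 141^2 = 19881 ≡ 178
(H(m))^4 ≡ 178^2 = 31684 ≡ 30
(H(m))^8 ≡ 30^2 = 900 ≡ 254
(H(m))^16 ≡ 254^2 = 64516 ≡ 239
(H(m))^32 ≡ 239^2 = 57121 ≡ 273
(H(m))^64 ≡ 273^2 = 74529 ≡ 239
(H(m))^128 ≡ 239^2 = 57121 ≡ 273
133 = 128 + 4 + 1, so (H(m))^133 ≡ 273·30·141 ≡ 65 (mod 323)

65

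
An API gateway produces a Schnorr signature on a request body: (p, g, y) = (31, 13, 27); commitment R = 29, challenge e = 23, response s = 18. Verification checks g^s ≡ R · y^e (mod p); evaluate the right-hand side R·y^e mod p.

27^2 = 729 ≡ 16
27^4 ≡ 16^2 = 256 ≡ 8
27^8 ≡ 8^2 = 64 ≡ 2
27^16 ≡ 2^2 = 4
23 = 16 + 4 + 2 + 1, so 27^23 ≡ 4·8·16·27 ≡ 29 (mod 31)
R · y^e ≡ 29·29 = 841 ≡ 4 (mod 31)

4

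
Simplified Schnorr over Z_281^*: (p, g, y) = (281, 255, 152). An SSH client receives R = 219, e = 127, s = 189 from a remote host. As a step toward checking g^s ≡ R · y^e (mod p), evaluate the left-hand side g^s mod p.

255^189 mod 281 = 142

142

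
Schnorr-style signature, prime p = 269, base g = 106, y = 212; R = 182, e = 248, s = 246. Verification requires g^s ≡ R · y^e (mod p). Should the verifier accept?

accept

g^s mod p:
106^246 mod 269 = 144
R · y^e mod p:
212^248 mod 269 = 54
182·54 = 9828 ≡ 144 (mod 269)
144 ≡ 144 (mod 269); signature holds.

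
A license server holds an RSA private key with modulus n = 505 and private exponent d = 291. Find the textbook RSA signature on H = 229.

H^2 ≡ 229^2 = 52441 ≡ 426
H^4 ≡ 426^2 = 181476 ≡ 181
H^8 ≡ 181^2 = 32761 ≡ 441
H^16 ≡ 441^2 = 194481 ≡ 56
H^32 ≡ 56^2 = 3136 ≡ 106
H^64 ≡ 106^2 = 11236 ≡ 126
H^128 ≡ 126^2 = 15876 ≡ 221
H^256 ≡ 221^2 = 48841 ≡ 361
291 = 256 + 32 + 2 + 1, so H^291 ≡ 361·106·426·229 ≡ 459 (mod 505)

459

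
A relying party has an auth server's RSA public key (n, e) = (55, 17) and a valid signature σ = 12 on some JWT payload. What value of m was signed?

12

σ^2 ≡ 12^2 = 144 ≡ 34
σ^4 ≡ 34^2 = 1156 ≡ 1
σ^8 ≡ 1^2 = 1
σ^16 ≡ 1^2 = 1
17 = 16 + 1, so σ^17 ≡ 1·12 ≡ 12 (mod 55)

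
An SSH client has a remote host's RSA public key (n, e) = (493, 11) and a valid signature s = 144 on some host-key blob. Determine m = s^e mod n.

s^2 ≡ 144^2 = 20736 ≡ 30
s^4 ≡ 30^2 = 900 ≡ 407
s^8 ≡ 407^2 = 165649 ≡ 1
11 = 8 + 2 + 1, so s^11 ≡ 1·30·144 ≡ 376 (mod 493)

376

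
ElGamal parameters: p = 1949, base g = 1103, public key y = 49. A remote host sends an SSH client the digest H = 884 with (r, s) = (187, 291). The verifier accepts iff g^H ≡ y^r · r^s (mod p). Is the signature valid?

valid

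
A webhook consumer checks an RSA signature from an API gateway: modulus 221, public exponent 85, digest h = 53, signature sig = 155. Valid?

no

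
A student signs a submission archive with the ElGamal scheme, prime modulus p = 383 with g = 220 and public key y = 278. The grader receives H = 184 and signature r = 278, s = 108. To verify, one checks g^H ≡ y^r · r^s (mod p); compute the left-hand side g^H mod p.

213

220^2 = 48400 ≡ 142
220^4 ≡ 142^2 = 20164 ≡ 248
220^8 ≡ 248^2 = 61504 ≡ 224
220^16 ≡ 224^2 = 50176 ≡ 3
220^32 ≡ 3^2 = 9
220^64 ≡ 9^2 = 81
220^128 ≡ 81^2 = 6561 ≡ 50
184 = 128 + 32 + 16 + 8, so 220^184 ≡ 50·9·3·224 ≡ 213 (mod 383)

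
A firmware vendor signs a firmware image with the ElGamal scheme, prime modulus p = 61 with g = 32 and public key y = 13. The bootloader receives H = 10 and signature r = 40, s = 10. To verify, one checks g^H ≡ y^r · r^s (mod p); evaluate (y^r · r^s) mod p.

14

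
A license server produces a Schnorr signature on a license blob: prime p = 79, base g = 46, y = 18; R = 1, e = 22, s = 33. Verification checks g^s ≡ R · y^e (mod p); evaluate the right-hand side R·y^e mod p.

21

18^2 = 324 ≡ 8
18^4 ≡ 8^2 = 64
18^8 ≡ 64^2 = 4096 ≡ 67
18^16 ≡ 67^2 = 4489 ≡ 65
22 = 16 + 4 + 2, so 18^22 ≡ 65·64·8 ≡ 21 (mod 79)
R · y^e ≡ 1·21 = 21 ≡ 21 (mod 79)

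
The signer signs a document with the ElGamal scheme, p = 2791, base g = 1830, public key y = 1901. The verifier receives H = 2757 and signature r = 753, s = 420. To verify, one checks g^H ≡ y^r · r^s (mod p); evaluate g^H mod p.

1830^2 = 3348900 ≡ 2491
1830^4 ≡ 2491^2 = 6205081 ≡ 688
1830^8 ≡ 688^2 = 473344 ≡ 1665
1830^16 ≡ 1665^2 = 2772225 ≡ 762
1830^32 ≡ 762^2 = 580644 ≡ 116
1830^64 ≡ 116^2 = 13456 ≡ 2292
1830^128 ≡ 2292^2 = 5253264 ≡ 602
1830^256 ≡ 602^2 = 362404 ≡ 2365
1830^512 ≡ 2365^2 = 5593225 ≡ 61
1830^1024 ≡ 61^2 = 3721 ≡ 930
1830^2048 ≡ 930^2 = 864900 ≡ 2481
2757 = 2048 + 512 + 128 + 64 + 4 + 1, so 1830^2757 ≡ 2481·61·602·2292·688·1830 ≡ 1855 (mod 2791)

1855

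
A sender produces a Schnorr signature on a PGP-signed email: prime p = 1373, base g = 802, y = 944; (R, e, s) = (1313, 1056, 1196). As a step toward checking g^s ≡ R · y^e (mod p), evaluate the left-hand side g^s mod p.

865

802^2 = 643204 ≡ 640
802^4 ≡ 640^2 = 409600 ≡ 446
802^8 ≡ 446^2 = 198916 ≡ 1204
802^16 ≡ 1204^2 = 1449616 ≡ 1101
802^32 ≡ 1101^2 = 1212201 ≡ 1215
802^64 ≡ 1215^2 = 1476225 ≡ 250
802^128 ≡ 250^2 = 62500 ≡ 715
802^256 ≡ 715^2 = 511225 ≡ 469
802^512 ≡ 469^2 = 219961 ≡ 281
802^1024 ≡ 281^2 = 78961 ≡ 700
1196 = 1024 + 128 + 32 + 8 + 4, so 802^1196 ≡ 700·715·1215·1204·446 ≡ 865 (mod 1373)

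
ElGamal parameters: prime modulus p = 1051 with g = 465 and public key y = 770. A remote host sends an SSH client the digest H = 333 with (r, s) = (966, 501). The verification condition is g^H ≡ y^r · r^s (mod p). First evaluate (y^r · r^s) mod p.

770^2 = 592900 ≡ 136
770^4 ≡ 136^2 = 18496 ≡ 629
770^8 ≡ 629^2 = 395641 ≡ 465
770^16 ≡ 465^2 = 216225 ≡ 770
770^32 ≡ 770^2 = 592900 ≡ 136
770^64 ≡ 136^2 = 18496 ≡ 629
770^128 ≡ 629^2 = 395641 ≡ 465
770^256 ≡ 465^2 = 216225 ≡ 770
770^512 ≡ 770^2 = 592900 ≡ 136
966 = 512 + 256 + 128 + 64 + 4 + 2, so 770^966 ≡ 136·770·465·629·629·136 ≡ 413 (mod 1051)
966^2 = 933156 ≡ 919
966^4 ≡ 919^2 = 844561 ≡ 608
966^8 ≡ 608^2 = 369664 ≡ 763
966^16 ≡ 763^2 = 582169 ≡ 966
966^32 ≡ 966^2 = 933156 ≡ 919
966^64 ≡ 919^2 = 844561 ≡ 608
966^128 ≡ 608^2 = 369664 ≡ 763
966^256 ≡ 763^2 = 582169 ≡ 966
501 = 256 + 128 + 64 + 32 + 16 + 4 + 1, so 966^501 ≡ 966·763·608·919·966·608·966 ≡ 671 (mod 1051)
y^r · r^s ≡ 413·671 = 277123 ≡ 710 (mod 1051)

710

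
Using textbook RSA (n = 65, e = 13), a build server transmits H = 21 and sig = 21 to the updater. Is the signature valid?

valid

sig^2 ≡ 21^2 = 441 ≡ 51
sig^4 ≡ 51^2 = 2601 ≡ 1
sig^8 ≡ 1^2 = 1
13 = 8 + 4 + 1, so sig^13 ≡ 1·1·21 ≡ 21 (mod 65)
sig^13 mod 65 = 21 matches H.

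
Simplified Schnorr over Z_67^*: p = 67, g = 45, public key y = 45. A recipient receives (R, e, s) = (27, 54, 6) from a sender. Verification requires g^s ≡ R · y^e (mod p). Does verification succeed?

fails

g^s mod p:
45^2 = 2025 ≡ 15
45^4 ≡ 15^2 = 225 ≡ 24
6 = 4 + 2, so 45^6 ≡ 24·15 ≡ 25 (mod 67)
R · y^e mod p:
45^2 = 2025 ≡ 15
45^4 ≡ 15^2 = 225 ≡ 24
45^8 ≡ 24^2 = 576 ≡ 40
45^16 ≡ 40^2 = 1600 ≡ 59
45^32 ≡ 59^2 = 3481 ≡ 64
54 = 32 + 16 + 4 + 2, so 45^54 ≡ 64·59·24·15 ≡ 64 (mod 67)
27·64 = 1728 ≡ 53 (mod 67)
25 ≠ 53; the check fails.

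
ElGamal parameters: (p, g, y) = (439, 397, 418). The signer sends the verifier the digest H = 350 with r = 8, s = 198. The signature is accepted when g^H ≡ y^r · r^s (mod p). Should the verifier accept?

Left side g^H mod p:
Squares mod 439: 397^1≡397, 397^2≡8, 397^4≡64, 397^8≡145, 397^16≡392, 397^32≡14, 397^64≡196, 397^128≡223, 397^256≡122
350 = 256 + 64 + 16 + 8 + 4 + 2, so 397^350 ≡ 122·196·392·145·64·8 ≡ 141 (mod 439)
Right side y^r · r^s mod p:
Squares mod 439: 418^1≡418, 418^2≡2, 418^4≡4, 418^8≡16
418^8 ≡ 16 (mod 439)
Squares mod 439: 8^1≡8, 8^2≡64, 8^4≡145, 8^8≡392, 8^16≡14, 8^32≡196, 8^64≡223, 8^128≡122
198 = 128 + 64 + 4 + 2, so 8^198 ≡ 122·223·145·64 ≡ 146 (mod 439)
16·146 = 2336 ≡ 141 (mod 439)
141 ≡ 141 (mod 439), so the signature is genuine.

accept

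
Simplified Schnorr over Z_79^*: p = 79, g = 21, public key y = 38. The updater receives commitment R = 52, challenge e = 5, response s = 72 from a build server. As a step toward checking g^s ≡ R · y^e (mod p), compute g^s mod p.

10

21^2 = 441 ≡ 46
21^4 ≡ 46^2 = 2116 ≡ 62
21^8 ≡ 62^2 = 3844 ≡ 52
21^16 ≡ 52^2 = 2704 ≡ 18
21^32 ≡ 18^2 = 324 ≡ 8
21^64 ≡ 8^2 = 64
72 = 64 + 8, so 21^72 ≡ 64·52 ≡ 10 (mod 79)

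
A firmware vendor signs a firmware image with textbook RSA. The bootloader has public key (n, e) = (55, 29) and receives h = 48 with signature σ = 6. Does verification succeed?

fails

Squares mod 55: σ^1≡6, σ^2≡36, σ^4≡31, σ^8≡26, σ^16≡16
29 = 16 + 8 + 4 + 1, so σ^29 ≡ 16·26·31·6 ≡ 46 (mod 55)
The recovered value 46 does not match the digest 48.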